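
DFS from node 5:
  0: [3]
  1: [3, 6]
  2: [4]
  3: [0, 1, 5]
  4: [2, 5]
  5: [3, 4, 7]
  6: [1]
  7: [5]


Visit 5, push [7, 4, 3]
Visit 3, push [1, 0]
Visit 0, push []
Visit 1, push [6]
Visit 6, push []
Visit 4, push [2]
Visit 2, push []
Visit 7, push []

DFS order: [5, 3, 0, 1, 6, 4, 2, 7]


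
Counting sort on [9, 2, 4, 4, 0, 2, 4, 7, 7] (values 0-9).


Input: [9, 2, 4, 4, 0, 2, 4, 7, 7]
Counts: [1, 0, 2, 0, 3, 0, 0, 2, 0, 1]

Sorted: [0, 2, 2, 4, 4, 4, 7, 7, 9]


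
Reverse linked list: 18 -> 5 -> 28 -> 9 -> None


Step 1: curr=18, set curr.next=prev(None) | reversed so far: 18
Step 2: curr=5, set curr.next=prev(18) | reversed so far: 5 -> 18
Step 3: curr=28, set curr.next=prev(5) | reversed so far: 28 -> 5 -> 18
Step 4: curr=9, set curr.next=prev(28) | reversed so far: 9 -> 28 -> 5 -> 18

9 -> 28 -> 5 -> 18 -> None


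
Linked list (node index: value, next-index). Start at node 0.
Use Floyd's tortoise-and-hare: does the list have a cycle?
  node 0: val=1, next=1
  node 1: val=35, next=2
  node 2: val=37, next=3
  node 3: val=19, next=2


Floyd's tortoise (slow, +1) and hare (fast, +2):
  init: slow=0, fast=0
  step 1: slow=1, fast=2
  step 2: slow=2, fast=2
  slow == fast at node 2: cycle detected

Cycle: yes


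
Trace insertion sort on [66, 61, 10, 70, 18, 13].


Initial: [66, 61, 10, 70, 18, 13]
Insert 61: [61, 66, 10, 70, 18, 13]
Insert 10: [10, 61, 66, 70, 18, 13]
Insert 70: [10, 61, 66, 70, 18, 13]
Insert 18: [10, 18, 61, 66, 70, 13]
Insert 13: [10, 13, 18, 61, 66, 70]

Sorted: [10, 13, 18, 61, 66, 70]


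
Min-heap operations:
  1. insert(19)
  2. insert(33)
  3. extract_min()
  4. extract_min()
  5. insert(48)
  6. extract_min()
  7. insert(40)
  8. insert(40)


insert(19) -> [19]
insert(33) -> [19, 33]
extract_min()->19, [33]
extract_min()->33, []
insert(48) -> [48]
extract_min()->48, []
insert(40) -> [40]
insert(40) -> [40, 40]

Final heap: [40, 40]


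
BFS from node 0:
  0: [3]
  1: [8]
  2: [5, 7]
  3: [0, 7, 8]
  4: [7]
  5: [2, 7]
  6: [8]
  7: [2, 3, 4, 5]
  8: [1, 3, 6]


Visit 0, enqueue [3]
Visit 3, enqueue [7, 8]
Visit 7, enqueue [2, 4, 5]
Visit 8, enqueue [1, 6]
Visit 2, enqueue []
Visit 4, enqueue []
Visit 5, enqueue []
Visit 1, enqueue []
Visit 6, enqueue []

BFS order: [0, 3, 7, 8, 2, 4, 5, 1, 6]


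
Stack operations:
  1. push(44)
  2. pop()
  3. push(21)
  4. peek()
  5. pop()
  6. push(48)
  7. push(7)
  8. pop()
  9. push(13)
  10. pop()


push(44) -> [44]
pop()->44, []
push(21) -> [21]
peek()->21
pop()->21, []
push(48) -> [48]
push(7) -> [48, 7]
pop()->7, [48]
push(13) -> [48, 13]
pop()->13, [48]

Final stack: [48]


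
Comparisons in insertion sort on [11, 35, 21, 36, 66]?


Algorithm: insertion sort
Input: [11, 35, 21, 36, 66]
Sorted: [11, 21, 35, 36, 66]

5


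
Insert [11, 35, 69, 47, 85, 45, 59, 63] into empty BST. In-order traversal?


Insert 11: root
Insert 35: R from 11
Insert 69: R from 11 -> R from 35
Insert 47: R from 11 -> R from 35 -> L from 69
Insert 85: R from 11 -> R from 35 -> R from 69
Insert 45: R from 11 -> R from 35 -> L from 69 -> L from 47
Insert 59: R from 11 -> R from 35 -> L from 69 -> R from 47
Insert 63: R from 11 -> R from 35 -> L from 69 -> R from 47 -> R from 59

In-order: [11, 35, 45, 47, 59, 63, 69, 85]


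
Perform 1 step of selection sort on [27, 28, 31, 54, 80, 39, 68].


Initial: [27, 28, 31, 54, 80, 39, 68]
Step 1: min=27 at 0
  Swap: [27, 28, 31, 54, 80, 39, 68]

After 1 step: [27, 28, 31, 54, 80, 39, 68]


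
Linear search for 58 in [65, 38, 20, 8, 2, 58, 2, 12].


i=0: 65!=58
i=1: 38!=58
i=2: 20!=58
i=3: 8!=58
i=4: 2!=58
i=5: 58==58 found!

Found at 5, 6 comps


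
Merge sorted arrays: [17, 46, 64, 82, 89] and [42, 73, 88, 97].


Take 17 from A
Take 42 from B
Take 46 from A
Take 64 from A
Take 73 from B
Take 82 from A
Take 88 from B
Take 89 from A

Merged: [17, 42, 46, 64, 73, 82, 88, 89, 97]


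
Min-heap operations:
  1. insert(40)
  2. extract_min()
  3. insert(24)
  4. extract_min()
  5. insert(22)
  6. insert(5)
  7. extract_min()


insert(40) -> [40]
extract_min()->40, []
insert(24) -> [24]
extract_min()->24, []
insert(22) -> [22]
insert(5) -> [5, 22]
extract_min()->5, [22]

Final heap: [22]


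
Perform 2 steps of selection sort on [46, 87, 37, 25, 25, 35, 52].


Initial: [46, 87, 37, 25, 25, 35, 52]
Step 1: min=25 at 3
  Swap: [25, 87, 37, 46, 25, 35, 52]
Step 2: min=25 at 4
  Swap: [25, 25, 37, 46, 87, 35, 52]

After 2 steps: [25, 25, 37, 46, 87, 35, 52]


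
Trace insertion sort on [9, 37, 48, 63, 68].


Initial: [9, 37, 48, 63, 68]
Insert 37: [9, 37, 48, 63, 68]
Insert 48: [9, 37, 48, 63, 68]
Insert 63: [9, 37, 48, 63, 68]
Insert 68: [9, 37, 48, 63, 68]

Sorted: [9, 37, 48, 63, 68]


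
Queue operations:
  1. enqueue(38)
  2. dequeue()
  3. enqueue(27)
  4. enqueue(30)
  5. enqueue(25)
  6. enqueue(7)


enqueue(38) -> [38]
dequeue()->38, []
enqueue(27) -> [27]
enqueue(30) -> [27, 30]
enqueue(25) -> [27, 30, 25]
enqueue(7) -> [27, 30, 25, 7]

Final queue: [27, 30, 25, 7]


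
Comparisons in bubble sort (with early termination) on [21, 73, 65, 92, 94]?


Algorithm: bubble sort (with early termination)
Input: [21, 73, 65, 92, 94]
Sorted: [21, 65, 73, 92, 94]

7


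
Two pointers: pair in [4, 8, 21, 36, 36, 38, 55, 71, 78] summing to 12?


lo=0(4)+hi=8(78)=82
lo=0(4)+hi=7(71)=75
lo=0(4)+hi=6(55)=59
lo=0(4)+hi=5(38)=42
lo=0(4)+hi=4(36)=40
lo=0(4)+hi=3(36)=40
lo=0(4)+hi=2(21)=25
lo=0(4)+hi=1(8)=12

Yes: 4+8=12


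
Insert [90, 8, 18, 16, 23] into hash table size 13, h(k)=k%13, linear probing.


Insert 90: h=12 -> slot 12
Insert 8: h=8 -> slot 8
Insert 18: h=5 -> slot 5
Insert 16: h=3 -> slot 3
Insert 23: h=10 -> slot 10

Table: [None, None, None, 16, None, 18, None, None, 8, None, 23, None, 90]


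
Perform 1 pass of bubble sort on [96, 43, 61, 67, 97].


Initial: [96, 43, 61, 67, 97]
Pass 1: [43, 61, 67, 96, 97] (3 swaps)

After 1 pass: [43, 61, 67, 96, 97]


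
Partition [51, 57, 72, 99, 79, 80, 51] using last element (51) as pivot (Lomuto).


Pivot: 51
  51 <= 51: advance i (no swap)
Place pivot at 1: [51, 51, 72, 99, 79, 80, 57]

Partitioned: [51, 51, 72, 99, 79, 80, 57]


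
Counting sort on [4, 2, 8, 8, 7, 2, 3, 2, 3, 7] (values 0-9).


Input: [4, 2, 8, 8, 7, 2, 3, 2, 3, 7]
Counts: [0, 0, 3, 2, 1, 0, 0, 2, 2, 0]

Sorted: [2, 2, 2, 3, 3, 4, 7, 7, 8, 8]


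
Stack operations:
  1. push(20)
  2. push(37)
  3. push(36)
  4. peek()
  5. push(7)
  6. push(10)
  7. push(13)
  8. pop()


push(20) -> [20]
push(37) -> [20, 37]
push(36) -> [20, 37, 36]
peek()->36
push(7) -> [20, 37, 36, 7]
push(10) -> [20, 37, 36, 7, 10]
push(13) -> [20, 37, 36, 7, 10, 13]
pop()->13, [20, 37, 36, 7, 10]

Final stack: [20, 37, 36, 7, 10]


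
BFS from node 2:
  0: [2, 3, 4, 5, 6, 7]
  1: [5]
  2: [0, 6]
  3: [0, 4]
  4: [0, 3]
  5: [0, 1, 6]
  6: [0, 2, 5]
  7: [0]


Visit 2, enqueue [0, 6]
Visit 0, enqueue [3, 4, 5, 7]
Visit 6, enqueue []
Visit 3, enqueue []
Visit 4, enqueue []
Visit 5, enqueue [1]
Visit 7, enqueue []
Visit 1, enqueue []

BFS order: [2, 0, 6, 3, 4, 5, 7, 1]


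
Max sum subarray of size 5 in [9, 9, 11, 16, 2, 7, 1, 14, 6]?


[0:5]: 47
[1:6]: 45
[2:7]: 37
[3:8]: 40
[4:9]: 30

Max: 47 at [0:5]


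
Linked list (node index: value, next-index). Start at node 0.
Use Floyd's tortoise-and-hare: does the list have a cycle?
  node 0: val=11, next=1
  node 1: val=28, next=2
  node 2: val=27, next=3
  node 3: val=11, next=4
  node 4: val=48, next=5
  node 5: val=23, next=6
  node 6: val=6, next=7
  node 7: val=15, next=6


Floyd's tortoise (slow, +1) and hare (fast, +2):
  init: slow=0, fast=0
  step 1: slow=1, fast=2
  step 2: slow=2, fast=4
  step 3: slow=3, fast=6
  step 4: slow=4, fast=6
  step 5: slow=5, fast=6
  step 6: slow=6, fast=6
  slow == fast at node 6: cycle detected

Cycle: yes


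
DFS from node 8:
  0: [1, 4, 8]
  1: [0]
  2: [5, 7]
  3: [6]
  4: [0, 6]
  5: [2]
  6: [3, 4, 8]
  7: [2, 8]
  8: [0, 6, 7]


Visit 8, push [7, 6, 0]
Visit 0, push [4, 1]
Visit 1, push []
Visit 4, push [6]
Visit 6, push [3]
Visit 3, push []
Visit 7, push [2]
Visit 2, push [5]
Visit 5, push []

DFS order: [8, 0, 1, 4, 6, 3, 7, 2, 5]


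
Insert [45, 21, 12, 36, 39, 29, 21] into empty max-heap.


Insert 45: [45]
Insert 21: [45, 21]
Insert 12: [45, 21, 12]
Insert 36: [45, 36, 12, 21]
Insert 39: [45, 39, 12, 21, 36]
Insert 29: [45, 39, 29, 21, 36, 12]
Insert 21: [45, 39, 29, 21, 36, 12, 21]

Final heap: [45, 39, 29, 21, 36, 12, 21]


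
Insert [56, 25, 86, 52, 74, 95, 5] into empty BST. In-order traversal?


Insert 56: root
Insert 25: L from 56
Insert 86: R from 56
Insert 52: L from 56 -> R from 25
Insert 74: R from 56 -> L from 86
Insert 95: R from 56 -> R from 86
Insert 5: L from 56 -> L from 25

In-order: [5, 25, 52, 56, 74, 86, 95]


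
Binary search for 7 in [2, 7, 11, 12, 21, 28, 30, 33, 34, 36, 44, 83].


Step 1: lo=0, hi=11, mid=5, val=28
Step 2: lo=0, hi=4, mid=2, val=11
Step 3: lo=0, hi=1, mid=0, val=2
Step 4: lo=1, hi=1, mid=1, val=7

Found at index 1


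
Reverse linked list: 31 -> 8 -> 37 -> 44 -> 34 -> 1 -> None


Step 1: curr=31, set curr.next=prev(None) | reversed so far: 31
Step 2: curr=8, set curr.next=prev(31) | reversed so far: 8 -> 31
Step 3: curr=37, set curr.next=prev(8) | reversed so far: 37 -> 8 -> 31
Step 4: curr=44, set curr.next=prev(37) | reversed so far: 44 -> 37 -> 8 -> 31
Step 5: curr=34, set curr.next=prev(44) | reversed so far: 34 -> 44 -> 37 -> 8 -> 31
Step 6: curr=1, set curr.next=prev(34) | reversed so far: 1 -> 34 -> 44 -> 37 -> 8 -> 31

1 -> 34 -> 44 -> 37 -> 8 -> 31 -> None


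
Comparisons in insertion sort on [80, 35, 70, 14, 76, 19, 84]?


Algorithm: insertion sort
Input: [80, 35, 70, 14, 76, 19, 84]
Sorted: [14, 19, 35, 70, 76, 80, 84]

14


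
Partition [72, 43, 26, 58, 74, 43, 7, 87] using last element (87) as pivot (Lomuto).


Pivot: 87
  72 <= 87: advance i (no swap)
  43 <= 87: advance i (no swap)
  26 <= 87: advance i (no swap)
  58 <= 87: advance i (no swap)
  74 <= 87: advance i (no swap)
  43 <= 87: advance i (no swap)
  7 <= 87: advance i (no swap)
Place pivot at 7: [72, 43, 26, 58, 74, 43, 7, 87]

Partitioned: [72, 43, 26, 58, 74, 43, 7, 87]


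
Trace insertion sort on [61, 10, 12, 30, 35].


Initial: [61, 10, 12, 30, 35]
Insert 10: [10, 61, 12, 30, 35]
Insert 12: [10, 12, 61, 30, 35]
Insert 30: [10, 12, 30, 61, 35]
Insert 35: [10, 12, 30, 35, 61]

Sorted: [10, 12, 30, 35, 61]


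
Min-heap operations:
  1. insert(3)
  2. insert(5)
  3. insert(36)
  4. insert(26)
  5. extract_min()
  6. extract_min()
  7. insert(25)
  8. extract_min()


insert(3) -> [3]
insert(5) -> [3, 5]
insert(36) -> [3, 5, 36]
insert(26) -> [3, 5, 36, 26]
extract_min()->3, [5, 26, 36]
extract_min()->5, [26, 36]
insert(25) -> [25, 36, 26]
extract_min()->25, [26, 36]

Final heap: [26, 36]


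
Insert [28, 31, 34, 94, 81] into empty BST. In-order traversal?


Insert 28: root
Insert 31: R from 28
Insert 34: R from 28 -> R from 31
Insert 94: R from 28 -> R from 31 -> R from 34
Insert 81: R from 28 -> R from 31 -> R from 34 -> L from 94

In-order: [28, 31, 34, 81, 94]


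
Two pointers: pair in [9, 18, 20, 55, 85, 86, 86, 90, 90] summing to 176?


lo=0(9)+hi=8(90)=99
lo=1(18)+hi=8(90)=108
lo=2(20)+hi=8(90)=110
lo=3(55)+hi=8(90)=145
lo=4(85)+hi=8(90)=175
lo=5(86)+hi=8(90)=176

Yes: 86+90=176


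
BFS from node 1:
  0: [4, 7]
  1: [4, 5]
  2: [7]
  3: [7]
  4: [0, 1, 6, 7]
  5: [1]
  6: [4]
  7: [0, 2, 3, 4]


Visit 1, enqueue [4, 5]
Visit 4, enqueue [0, 6, 7]
Visit 5, enqueue []
Visit 0, enqueue []
Visit 6, enqueue []
Visit 7, enqueue [2, 3]
Visit 2, enqueue []
Visit 3, enqueue []

BFS order: [1, 4, 5, 0, 6, 7, 2, 3]


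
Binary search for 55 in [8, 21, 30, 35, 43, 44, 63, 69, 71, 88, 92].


Step 1: lo=0, hi=10, mid=5, val=44
Step 2: lo=6, hi=10, mid=8, val=71
Step 3: lo=6, hi=7, mid=6, val=63

Not found


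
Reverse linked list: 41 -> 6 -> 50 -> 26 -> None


Step 1: curr=41, set curr.next=prev(None) | reversed so far: 41
Step 2: curr=6, set curr.next=prev(41) | reversed so far: 6 -> 41
Step 3: curr=50, set curr.next=prev(6) | reversed so far: 50 -> 6 -> 41
Step 4: curr=26, set curr.next=prev(50) | reversed so far: 26 -> 50 -> 6 -> 41

26 -> 50 -> 6 -> 41 -> None


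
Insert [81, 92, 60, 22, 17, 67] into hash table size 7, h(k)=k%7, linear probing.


Insert 81: h=4 -> slot 4
Insert 92: h=1 -> slot 1
Insert 60: h=4, 1 probes -> slot 5
Insert 22: h=1, 1 probes -> slot 2
Insert 17: h=3 -> slot 3
Insert 67: h=4, 2 probes -> slot 6

Table: [None, 92, 22, 17, 81, 60, 67]


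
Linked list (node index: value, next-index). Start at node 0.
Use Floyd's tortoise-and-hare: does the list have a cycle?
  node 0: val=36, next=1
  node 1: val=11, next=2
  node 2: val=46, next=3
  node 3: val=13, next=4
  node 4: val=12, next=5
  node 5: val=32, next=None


Floyd's tortoise (slow, +1) and hare (fast, +2):
  init: slow=0, fast=0
  step 1: slow=1, fast=2
  step 2: slow=2, fast=4
  step 3: fast 4->5->None, no cycle

Cycle: no


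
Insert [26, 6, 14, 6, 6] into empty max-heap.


Insert 26: [26]
Insert 6: [26, 6]
Insert 14: [26, 6, 14]
Insert 6: [26, 6, 14, 6]
Insert 6: [26, 6, 14, 6, 6]

Final heap: [26, 6, 14, 6, 6]


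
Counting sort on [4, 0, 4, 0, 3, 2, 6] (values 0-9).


Input: [4, 0, 4, 0, 3, 2, 6]
Counts: [2, 0, 1, 1, 2, 0, 1, 0, 0, 0]

Sorted: [0, 0, 2, 3, 4, 4, 6]


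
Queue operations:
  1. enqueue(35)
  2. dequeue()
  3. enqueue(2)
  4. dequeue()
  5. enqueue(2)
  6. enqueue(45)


enqueue(35) -> [35]
dequeue()->35, []
enqueue(2) -> [2]
dequeue()->2, []
enqueue(2) -> [2]
enqueue(45) -> [2, 45]

Final queue: [2, 45]


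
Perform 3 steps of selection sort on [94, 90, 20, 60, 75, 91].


Initial: [94, 90, 20, 60, 75, 91]
Step 1: min=20 at 2
  Swap: [20, 90, 94, 60, 75, 91]
Step 2: min=60 at 3
  Swap: [20, 60, 94, 90, 75, 91]
Step 3: min=75 at 4
  Swap: [20, 60, 75, 90, 94, 91]

After 3 steps: [20, 60, 75, 90, 94, 91]


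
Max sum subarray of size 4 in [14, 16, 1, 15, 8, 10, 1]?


[0:4]: 46
[1:5]: 40
[2:6]: 34
[3:7]: 34

Max: 46 at [0:4]


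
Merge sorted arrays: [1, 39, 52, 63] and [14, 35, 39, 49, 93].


Take 1 from A
Take 14 from B
Take 35 from B
Take 39 from A
Take 39 from B
Take 49 from B
Take 52 from A
Take 63 from A

Merged: [1, 14, 35, 39, 39, 49, 52, 63, 93]


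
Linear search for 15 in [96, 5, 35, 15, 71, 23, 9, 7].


i=0: 96!=15
i=1: 5!=15
i=2: 35!=15
i=3: 15==15 found!

Found at 3, 4 comps


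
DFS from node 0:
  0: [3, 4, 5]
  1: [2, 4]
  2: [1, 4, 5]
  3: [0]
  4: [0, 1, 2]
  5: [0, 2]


Visit 0, push [5, 4, 3]
Visit 3, push []
Visit 4, push [2, 1]
Visit 1, push [2]
Visit 2, push [5]
Visit 5, push []

DFS order: [0, 3, 4, 1, 2, 5]


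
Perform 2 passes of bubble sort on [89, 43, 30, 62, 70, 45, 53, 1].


Initial: [89, 43, 30, 62, 70, 45, 53, 1]
Pass 1: [43, 30, 62, 70, 45, 53, 1, 89] (7 swaps)
Pass 2: [30, 43, 62, 45, 53, 1, 70, 89] (4 swaps)

After 2 passes: [30, 43, 62, 45, 53, 1, 70, 89]


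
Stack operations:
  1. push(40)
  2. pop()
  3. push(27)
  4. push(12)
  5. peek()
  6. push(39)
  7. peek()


push(40) -> [40]
pop()->40, []
push(27) -> [27]
push(12) -> [27, 12]
peek()->12
push(39) -> [27, 12, 39]
peek()->39

Final stack: [27, 12, 39]


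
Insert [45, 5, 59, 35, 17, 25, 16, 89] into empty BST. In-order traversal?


Insert 45: root
Insert 5: L from 45
Insert 59: R from 45
Insert 35: L from 45 -> R from 5
Insert 17: L from 45 -> R from 5 -> L from 35
Insert 25: L from 45 -> R from 5 -> L from 35 -> R from 17
Insert 16: L from 45 -> R from 5 -> L from 35 -> L from 17
Insert 89: R from 45 -> R from 59

In-order: [5, 16, 17, 25, 35, 45, 59, 89]


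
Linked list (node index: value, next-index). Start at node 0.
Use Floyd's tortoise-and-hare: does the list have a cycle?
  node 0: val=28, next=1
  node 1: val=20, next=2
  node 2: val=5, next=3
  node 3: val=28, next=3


Floyd's tortoise (slow, +1) and hare (fast, +2):
  init: slow=0, fast=0
  step 1: slow=1, fast=2
  step 2: slow=2, fast=3
  step 3: slow=3, fast=3
  slow == fast at node 3: cycle detected

Cycle: yes


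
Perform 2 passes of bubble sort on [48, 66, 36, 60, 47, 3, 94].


Initial: [48, 66, 36, 60, 47, 3, 94]
Pass 1: [48, 36, 60, 47, 3, 66, 94] (4 swaps)
Pass 2: [36, 48, 47, 3, 60, 66, 94] (3 swaps)

After 2 passes: [36, 48, 47, 3, 60, 66, 94]


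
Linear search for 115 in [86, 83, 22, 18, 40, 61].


i=0: 86!=115
i=1: 83!=115
i=2: 22!=115
i=3: 18!=115
i=4: 40!=115
i=5: 61!=115

Not found, 6 comps


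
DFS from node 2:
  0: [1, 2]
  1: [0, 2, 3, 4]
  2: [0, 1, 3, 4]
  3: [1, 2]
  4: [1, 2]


Visit 2, push [4, 3, 1, 0]
Visit 0, push [1]
Visit 1, push [4, 3]
Visit 3, push []
Visit 4, push []

DFS order: [2, 0, 1, 3, 4]


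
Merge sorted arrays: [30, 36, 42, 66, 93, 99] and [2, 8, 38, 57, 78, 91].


Take 2 from B
Take 8 from B
Take 30 from A
Take 36 from A
Take 38 from B
Take 42 from A
Take 57 from B
Take 66 from A
Take 78 from B
Take 91 from B

Merged: [2, 8, 30, 36, 38, 42, 57, 66, 78, 91, 93, 99]


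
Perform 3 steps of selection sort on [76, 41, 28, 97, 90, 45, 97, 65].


Initial: [76, 41, 28, 97, 90, 45, 97, 65]
Step 1: min=28 at 2
  Swap: [28, 41, 76, 97, 90, 45, 97, 65]
Step 2: min=41 at 1
  Swap: [28, 41, 76, 97, 90, 45, 97, 65]
Step 3: min=45 at 5
  Swap: [28, 41, 45, 97, 90, 76, 97, 65]

After 3 steps: [28, 41, 45, 97, 90, 76, 97, 65]


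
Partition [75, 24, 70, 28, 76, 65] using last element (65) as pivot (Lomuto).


Pivot: 65
  24 <= 65: swap -> [24, 75, 70, 28, 76, 65]
  28 <= 65: swap -> [24, 28, 70, 75, 76, 65]
Place pivot at 2: [24, 28, 65, 75, 76, 70]

Partitioned: [24, 28, 65, 75, 76, 70]


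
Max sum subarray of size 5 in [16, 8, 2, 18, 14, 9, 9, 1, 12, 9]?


[0:5]: 58
[1:6]: 51
[2:7]: 52
[3:8]: 51
[4:9]: 45
[5:10]: 40

Max: 58 at [0:5]


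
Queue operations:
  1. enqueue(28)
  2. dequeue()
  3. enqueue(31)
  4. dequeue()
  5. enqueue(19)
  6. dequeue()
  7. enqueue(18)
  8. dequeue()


enqueue(28) -> [28]
dequeue()->28, []
enqueue(31) -> [31]
dequeue()->31, []
enqueue(19) -> [19]
dequeue()->19, []
enqueue(18) -> [18]
dequeue()->18, []

Final queue: []


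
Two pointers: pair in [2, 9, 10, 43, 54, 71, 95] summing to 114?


lo=0(2)+hi=6(95)=97
lo=1(9)+hi=6(95)=104
lo=2(10)+hi=6(95)=105
lo=3(43)+hi=6(95)=138
lo=3(43)+hi=5(71)=114

Yes: 43+71=114


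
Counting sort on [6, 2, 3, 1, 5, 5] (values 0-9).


Input: [6, 2, 3, 1, 5, 5]
Counts: [0, 1, 1, 1, 0, 2, 1, 0, 0, 0]

Sorted: [1, 2, 3, 5, 5, 6]


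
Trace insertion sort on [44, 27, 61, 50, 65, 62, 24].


Initial: [44, 27, 61, 50, 65, 62, 24]
Insert 27: [27, 44, 61, 50, 65, 62, 24]
Insert 61: [27, 44, 61, 50, 65, 62, 24]
Insert 50: [27, 44, 50, 61, 65, 62, 24]
Insert 65: [27, 44, 50, 61, 65, 62, 24]
Insert 62: [27, 44, 50, 61, 62, 65, 24]
Insert 24: [24, 27, 44, 50, 61, 62, 65]

Sorted: [24, 27, 44, 50, 61, 62, 65]


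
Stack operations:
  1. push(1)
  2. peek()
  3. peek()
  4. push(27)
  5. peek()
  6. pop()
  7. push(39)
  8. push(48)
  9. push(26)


push(1) -> [1]
peek()->1
peek()->1
push(27) -> [1, 27]
peek()->27
pop()->27, [1]
push(39) -> [1, 39]
push(48) -> [1, 39, 48]
push(26) -> [1, 39, 48, 26]

Final stack: [1, 39, 48, 26]


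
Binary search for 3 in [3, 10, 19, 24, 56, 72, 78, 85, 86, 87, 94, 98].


Step 1: lo=0, hi=11, mid=5, val=72
Step 2: lo=0, hi=4, mid=2, val=19
Step 3: lo=0, hi=1, mid=0, val=3

Found at index 0


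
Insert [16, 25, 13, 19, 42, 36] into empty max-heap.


Insert 16: [16]
Insert 25: [25, 16]
Insert 13: [25, 16, 13]
Insert 19: [25, 19, 13, 16]
Insert 42: [42, 25, 13, 16, 19]
Insert 36: [42, 25, 36, 16, 19, 13]

Final heap: [42, 25, 36, 16, 19, 13]


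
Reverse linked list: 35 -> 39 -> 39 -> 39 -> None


Step 1: curr=35, set curr.next=prev(None) | reversed so far: 35
Step 2: curr=39, set curr.next=prev(35) | reversed so far: 39 -> 35
Step 3: curr=39, set curr.next=prev(39) | reversed so far: 39 -> 39 -> 35
Step 4: curr=39, set curr.next=prev(39) | reversed so far: 39 -> 39 -> 39 -> 35

39 -> 39 -> 39 -> 35 -> None


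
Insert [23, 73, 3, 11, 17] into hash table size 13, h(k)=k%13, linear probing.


Insert 23: h=10 -> slot 10
Insert 73: h=8 -> slot 8
Insert 3: h=3 -> slot 3
Insert 11: h=11 -> slot 11
Insert 17: h=4 -> slot 4

Table: [None, None, None, 3, 17, None, None, None, 73, None, 23, 11, None]


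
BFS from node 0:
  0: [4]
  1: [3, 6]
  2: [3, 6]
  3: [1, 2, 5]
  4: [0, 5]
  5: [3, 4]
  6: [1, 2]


Visit 0, enqueue [4]
Visit 4, enqueue [5]
Visit 5, enqueue [3]
Visit 3, enqueue [1, 2]
Visit 1, enqueue [6]
Visit 2, enqueue []
Visit 6, enqueue []

BFS order: [0, 4, 5, 3, 1, 2, 6]


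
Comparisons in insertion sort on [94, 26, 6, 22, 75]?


Algorithm: insertion sort
Input: [94, 26, 6, 22, 75]
Sorted: [6, 22, 26, 75, 94]

8


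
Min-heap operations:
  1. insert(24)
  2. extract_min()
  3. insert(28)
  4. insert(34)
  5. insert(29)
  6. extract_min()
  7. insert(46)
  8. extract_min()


insert(24) -> [24]
extract_min()->24, []
insert(28) -> [28]
insert(34) -> [28, 34]
insert(29) -> [28, 34, 29]
extract_min()->28, [29, 34]
insert(46) -> [29, 34, 46]
extract_min()->29, [34, 46]

Final heap: [34, 46]


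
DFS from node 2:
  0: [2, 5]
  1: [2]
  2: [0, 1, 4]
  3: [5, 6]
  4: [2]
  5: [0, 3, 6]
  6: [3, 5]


Visit 2, push [4, 1, 0]
Visit 0, push [5]
Visit 5, push [6, 3]
Visit 3, push [6]
Visit 6, push []
Visit 1, push []
Visit 4, push []

DFS order: [2, 0, 5, 3, 6, 1, 4]


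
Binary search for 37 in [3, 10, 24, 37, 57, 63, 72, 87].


Step 1: lo=0, hi=7, mid=3, val=37

Found at index 3


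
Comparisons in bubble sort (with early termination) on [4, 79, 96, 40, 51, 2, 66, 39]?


Algorithm: bubble sort (with early termination)
Input: [4, 79, 96, 40, 51, 2, 66, 39]
Sorted: [2, 4, 39, 40, 51, 66, 79, 96]

27


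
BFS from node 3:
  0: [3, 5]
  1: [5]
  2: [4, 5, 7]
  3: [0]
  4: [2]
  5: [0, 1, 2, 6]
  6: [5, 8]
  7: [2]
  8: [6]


Visit 3, enqueue [0]
Visit 0, enqueue [5]
Visit 5, enqueue [1, 2, 6]
Visit 1, enqueue []
Visit 2, enqueue [4, 7]
Visit 6, enqueue [8]
Visit 4, enqueue []
Visit 7, enqueue []
Visit 8, enqueue []

BFS order: [3, 0, 5, 1, 2, 6, 4, 7, 8]


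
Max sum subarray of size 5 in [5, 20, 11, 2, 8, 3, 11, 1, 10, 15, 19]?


[0:5]: 46
[1:6]: 44
[2:7]: 35
[3:8]: 25
[4:9]: 33
[5:10]: 40
[6:11]: 56

Max: 56 at [6:11]


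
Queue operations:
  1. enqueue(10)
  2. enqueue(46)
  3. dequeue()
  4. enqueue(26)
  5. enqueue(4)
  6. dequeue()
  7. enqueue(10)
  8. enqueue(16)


enqueue(10) -> [10]
enqueue(46) -> [10, 46]
dequeue()->10, [46]
enqueue(26) -> [46, 26]
enqueue(4) -> [46, 26, 4]
dequeue()->46, [26, 4]
enqueue(10) -> [26, 4, 10]
enqueue(16) -> [26, 4, 10, 16]

Final queue: [26, 4, 10, 16]


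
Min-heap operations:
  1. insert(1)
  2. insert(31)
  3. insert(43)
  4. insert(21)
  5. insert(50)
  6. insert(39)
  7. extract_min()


insert(1) -> [1]
insert(31) -> [1, 31]
insert(43) -> [1, 31, 43]
insert(21) -> [1, 21, 43, 31]
insert(50) -> [1, 21, 43, 31, 50]
insert(39) -> [1, 21, 39, 31, 50, 43]
extract_min()->1, [21, 31, 39, 43, 50]

Final heap: [21, 31, 39, 43, 50]


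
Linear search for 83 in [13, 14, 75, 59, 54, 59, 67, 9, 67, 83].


i=0: 13!=83
i=1: 14!=83
i=2: 75!=83
i=3: 59!=83
i=4: 54!=83
i=5: 59!=83
i=6: 67!=83
i=7: 9!=83
i=8: 67!=83
i=9: 83==83 found!

Found at 9, 10 comps


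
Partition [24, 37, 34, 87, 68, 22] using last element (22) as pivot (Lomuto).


Pivot: 22
Place pivot at 0: [22, 37, 34, 87, 68, 24]

Partitioned: [22, 37, 34, 87, 68, 24]


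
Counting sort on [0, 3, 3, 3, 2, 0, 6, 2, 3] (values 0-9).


Input: [0, 3, 3, 3, 2, 0, 6, 2, 3]
Counts: [2, 0, 2, 4, 0, 0, 1, 0, 0, 0]

Sorted: [0, 0, 2, 2, 3, 3, 3, 3, 6]


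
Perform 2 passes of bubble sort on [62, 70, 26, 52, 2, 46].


Initial: [62, 70, 26, 52, 2, 46]
Pass 1: [62, 26, 52, 2, 46, 70] (4 swaps)
Pass 2: [26, 52, 2, 46, 62, 70] (4 swaps)

After 2 passes: [26, 52, 2, 46, 62, 70]


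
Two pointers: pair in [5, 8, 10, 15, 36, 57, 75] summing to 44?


lo=0(5)+hi=6(75)=80
lo=0(5)+hi=5(57)=62
lo=0(5)+hi=4(36)=41
lo=1(8)+hi=4(36)=44

Yes: 8+36=44


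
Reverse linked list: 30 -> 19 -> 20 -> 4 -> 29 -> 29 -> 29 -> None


Step 1: curr=30, set curr.next=prev(None) | reversed so far: 30
Step 2: curr=19, set curr.next=prev(30) | reversed so far: 19 -> 30
Step 3: curr=20, set curr.next=prev(19) | reversed so far: 20 -> 19 -> 30
Step 4: curr=4, set curr.next=prev(20) | reversed so far: 4 -> 20 -> 19 -> 30
Step 5: curr=29, set curr.next=prev(4) | reversed so far: 29 -> 4 -> 20 -> 19 -> 30
Step 6: curr=29, set curr.next=prev(29) | reversed so far: 29 -> 29 -> 4 -> 20 -> 19 -> 30
Step 7: curr=29, set curr.next=prev(29) | reversed so far: 29 -> 29 -> 29 -> 4 -> 20 -> 19 -> 30

29 -> 29 -> 29 -> 4 -> 20 -> 19 -> 30 -> None


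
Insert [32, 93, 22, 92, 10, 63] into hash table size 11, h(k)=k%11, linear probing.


Insert 32: h=10 -> slot 10
Insert 93: h=5 -> slot 5
Insert 22: h=0 -> slot 0
Insert 92: h=4 -> slot 4
Insert 10: h=10, 2 probes -> slot 1
Insert 63: h=8 -> slot 8

Table: [22, 10, None, None, 92, 93, None, None, 63, None, 32]


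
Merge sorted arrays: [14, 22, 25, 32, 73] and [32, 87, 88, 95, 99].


Take 14 from A
Take 22 from A
Take 25 from A
Take 32 from A
Take 32 from B
Take 73 from A

Merged: [14, 22, 25, 32, 32, 73, 87, 88, 95, 99]


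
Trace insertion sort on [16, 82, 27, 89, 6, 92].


Initial: [16, 82, 27, 89, 6, 92]
Insert 82: [16, 82, 27, 89, 6, 92]
Insert 27: [16, 27, 82, 89, 6, 92]
Insert 89: [16, 27, 82, 89, 6, 92]
Insert 6: [6, 16, 27, 82, 89, 92]
Insert 92: [6, 16, 27, 82, 89, 92]

Sorted: [6, 16, 27, 82, 89, 92]


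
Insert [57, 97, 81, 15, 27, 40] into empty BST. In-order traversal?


Insert 57: root
Insert 97: R from 57
Insert 81: R from 57 -> L from 97
Insert 15: L from 57
Insert 27: L from 57 -> R from 15
Insert 40: L from 57 -> R from 15 -> R from 27

In-order: [15, 27, 40, 57, 81, 97]


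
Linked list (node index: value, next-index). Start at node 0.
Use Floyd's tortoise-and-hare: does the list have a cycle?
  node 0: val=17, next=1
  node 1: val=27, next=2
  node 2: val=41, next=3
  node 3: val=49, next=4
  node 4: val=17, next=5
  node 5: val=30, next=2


Floyd's tortoise (slow, +1) and hare (fast, +2):
  init: slow=0, fast=0
  step 1: slow=1, fast=2
  step 2: slow=2, fast=4
  step 3: slow=3, fast=2
  step 4: slow=4, fast=4
  slow == fast at node 4: cycle detected

Cycle: yes


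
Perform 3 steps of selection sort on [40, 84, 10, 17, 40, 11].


Initial: [40, 84, 10, 17, 40, 11]
Step 1: min=10 at 2
  Swap: [10, 84, 40, 17, 40, 11]
Step 2: min=11 at 5
  Swap: [10, 11, 40, 17, 40, 84]
Step 3: min=17 at 3
  Swap: [10, 11, 17, 40, 40, 84]

After 3 steps: [10, 11, 17, 40, 40, 84]


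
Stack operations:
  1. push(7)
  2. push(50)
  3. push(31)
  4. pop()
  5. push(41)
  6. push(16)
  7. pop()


push(7) -> [7]
push(50) -> [7, 50]
push(31) -> [7, 50, 31]
pop()->31, [7, 50]
push(41) -> [7, 50, 41]
push(16) -> [7, 50, 41, 16]
pop()->16, [7, 50, 41]

Final stack: [7, 50, 41]


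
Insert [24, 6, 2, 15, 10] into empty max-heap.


Insert 24: [24]
Insert 6: [24, 6]
Insert 2: [24, 6, 2]
Insert 15: [24, 15, 2, 6]
Insert 10: [24, 15, 2, 6, 10]

Final heap: [24, 15, 2, 6, 10]


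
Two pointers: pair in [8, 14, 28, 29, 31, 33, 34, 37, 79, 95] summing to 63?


lo=0(8)+hi=9(95)=103
lo=0(8)+hi=8(79)=87
lo=0(8)+hi=7(37)=45
lo=1(14)+hi=7(37)=51
lo=2(28)+hi=7(37)=65
lo=2(28)+hi=6(34)=62
lo=3(29)+hi=6(34)=63

Yes: 29+34=63


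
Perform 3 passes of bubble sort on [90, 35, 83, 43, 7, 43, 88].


Initial: [90, 35, 83, 43, 7, 43, 88]
Pass 1: [35, 83, 43, 7, 43, 88, 90] (6 swaps)
Pass 2: [35, 43, 7, 43, 83, 88, 90] (3 swaps)
Pass 3: [35, 7, 43, 43, 83, 88, 90] (1 swaps)

After 3 passes: [35, 7, 43, 43, 83, 88, 90]


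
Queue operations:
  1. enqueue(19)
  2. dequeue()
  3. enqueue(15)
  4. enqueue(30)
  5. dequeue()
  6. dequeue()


enqueue(19) -> [19]
dequeue()->19, []
enqueue(15) -> [15]
enqueue(30) -> [15, 30]
dequeue()->15, [30]
dequeue()->30, []

Final queue: []


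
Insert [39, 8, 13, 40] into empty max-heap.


Insert 39: [39]
Insert 8: [39, 8]
Insert 13: [39, 8, 13]
Insert 40: [40, 39, 13, 8]

Final heap: [40, 39, 13, 8]


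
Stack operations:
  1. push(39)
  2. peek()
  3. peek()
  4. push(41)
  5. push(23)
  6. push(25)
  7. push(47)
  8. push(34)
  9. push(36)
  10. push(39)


push(39) -> [39]
peek()->39
peek()->39
push(41) -> [39, 41]
push(23) -> [39, 41, 23]
push(25) -> [39, 41, 23, 25]
push(47) -> [39, 41, 23, 25, 47]
push(34) -> [39, 41, 23, 25, 47, 34]
push(36) -> [39, 41, 23, 25, 47, 34, 36]
push(39) -> [39, 41, 23, 25, 47, 34, 36, 39]

Final stack: [39, 41, 23, 25, 47, 34, 36, 39]


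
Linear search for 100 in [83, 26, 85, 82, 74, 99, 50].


i=0: 83!=100
i=1: 26!=100
i=2: 85!=100
i=3: 82!=100
i=4: 74!=100
i=5: 99!=100
i=6: 50!=100

Not found, 7 comps


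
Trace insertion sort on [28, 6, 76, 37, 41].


Initial: [28, 6, 76, 37, 41]
Insert 6: [6, 28, 76, 37, 41]
Insert 76: [6, 28, 76, 37, 41]
Insert 37: [6, 28, 37, 76, 41]
Insert 41: [6, 28, 37, 41, 76]

Sorted: [6, 28, 37, 41, 76]


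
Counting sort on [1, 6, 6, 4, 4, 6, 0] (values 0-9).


Input: [1, 6, 6, 4, 4, 6, 0]
Counts: [1, 1, 0, 0, 2, 0, 3, 0, 0, 0]

Sorted: [0, 1, 4, 4, 6, 6, 6]


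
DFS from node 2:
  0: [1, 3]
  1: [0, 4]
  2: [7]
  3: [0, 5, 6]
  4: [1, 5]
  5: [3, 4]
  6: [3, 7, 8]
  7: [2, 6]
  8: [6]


Visit 2, push [7]
Visit 7, push [6]
Visit 6, push [8, 3]
Visit 3, push [5, 0]
Visit 0, push [1]
Visit 1, push [4]
Visit 4, push [5]
Visit 5, push []
Visit 8, push []

DFS order: [2, 7, 6, 3, 0, 1, 4, 5, 8]


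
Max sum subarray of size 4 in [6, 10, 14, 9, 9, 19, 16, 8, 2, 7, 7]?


[0:4]: 39
[1:5]: 42
[2:6]: 51
[3:7]: 53
[4:8]: 52
[5:9]: 45
[6:10]: 33
[7:11]: 24

Max: 53 at [3:7]


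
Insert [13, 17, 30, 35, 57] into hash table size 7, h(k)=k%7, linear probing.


Insert 13: h=6 -> slot 6
Insert 17: h=3 -> slot 3
Insert 30: h=2 -> slot 2
Insert 35: h=0 -> slot 0
Insert 57: h=1 -> slot 1

Table: [35, 57, 30, 17, None, None, 13]


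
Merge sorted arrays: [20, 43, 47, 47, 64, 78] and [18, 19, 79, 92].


Take 18 from B
Take 19 from B
Take 20 from A
Take 43 from A
Take 47 from A
Take 47 from A
Take 64 from A
Take 78 from A

Merged: [18, 19, 20, 43, 47, 47, 64, 78, 79, 92]


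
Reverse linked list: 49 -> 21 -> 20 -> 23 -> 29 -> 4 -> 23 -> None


Step 1: curr=49, set curr.next=prev(None) | reversed so far: 49
Step 2: curr=21, set curr.next=prev(49) | reversed so far: 21 -> 49
Step 3: curr=20, set curr.next=prev(21) | reversed so far: 20 -> 21 -> 49
Step 4: curr=23, set curr.next=prev(20) | reversed so far: 23 -> 20 -> 21 -> 49
Step 5: curr=29, set curr.next=prev(23) | reversed so far: 29 -> 23 -> 20 -> 21 -> 49
Step 6: curr=4, set curr.next=prev(29) | reversed so far: 4 -> 29 -> 23 -> 20 -> 21 -> 49
Step 7: curr=23, set curr.next=prev(4) | reversed so far: 23 -> 4 -> 29 -> 23 -> 20 -> 21 -> 49

23 -> 4 -> 29 -> 23 -> 20 -> 21 -> 49 -> None


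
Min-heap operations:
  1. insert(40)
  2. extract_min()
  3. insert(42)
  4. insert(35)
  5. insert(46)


insert(40) -> [40]
extract_min()->40, []
insert(42) -> [42]
insert(35) -> [35, 42]
insert(46) -> [35, 42, 46]

Final heap: [35, 42, 46]


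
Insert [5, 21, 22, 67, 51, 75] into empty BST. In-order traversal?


Insert 5: root
Insert 21: R from 5
Insert 22: R from 5 -> R from 21
Insert 67: R from 5 -> R from 21 -> R from 22
Insert 51: R from 5 -> R from 21 -> R from 22 -> L from 67
Insert 75: R from 5 -> R from 21 -> R from 22 -> R from 67

In-order: [5, 21, 22, 51, 67, 75]


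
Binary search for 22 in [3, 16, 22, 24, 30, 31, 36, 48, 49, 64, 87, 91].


Step 1: lo=0, hi=11, mid=5, val=31
Step 2: lo=0, hi=4, mid=2, val=22

Found at index 2


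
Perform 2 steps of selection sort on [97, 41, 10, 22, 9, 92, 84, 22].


Initial: [97, 41, 10, 22, 9, 92, 84, 22]
Step 1: min=9 at 4
  Swap: [9, 41, 10, 22, 97, 92, 84, 22]
Step 2: min=10 at 2
  Swap: [9, 10, 41, 22, 97, 92, 84, 22]

After 2 steps: [9, 10, 41, 22, 97, 92, 84, 22]


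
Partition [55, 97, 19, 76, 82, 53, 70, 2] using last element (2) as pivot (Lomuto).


Pivot: 2
Place pivot at 0: [2, 97, 19, 76, 82, 53, 70, 55]

Partitioned: [2, 97, 19, 76, 82, 53, 70, 55]


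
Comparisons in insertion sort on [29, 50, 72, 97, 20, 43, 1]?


Algorithm: insertion sort
Input: [29, 50, 72, 97, 20, 43, 1]
Sorted: [1, 20, 29, 43, 50, 72, 97]

17


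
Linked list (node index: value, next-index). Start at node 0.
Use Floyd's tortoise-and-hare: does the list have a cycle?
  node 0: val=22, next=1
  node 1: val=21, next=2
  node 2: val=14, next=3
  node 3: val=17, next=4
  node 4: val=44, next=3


Floyd's tortoise (slow, +1) and hare (fast, +2):
  init: slow=0, fast=0
  step 1: slow=1, fast=2
  step 2: slow=2, fast=4
  step 3: slow=3, fast=4
  step 4: slow=4, fast=4
  slow == fast at node 4: cycle detected

Cycle: yes


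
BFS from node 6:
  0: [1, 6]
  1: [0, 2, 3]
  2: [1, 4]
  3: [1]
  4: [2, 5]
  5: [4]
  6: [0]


Visit 6, enqueue [0]
Visit 0, enqueue [1]
Visit 1, enqueue [2, 3]
Visit 2, enqueue [4]
Visit 3, enqueue []
Visit 4, enqueue [5]
Visit 5, enqueue []

BFS order: [6, 0, 1, 2, 3, 4, 5]


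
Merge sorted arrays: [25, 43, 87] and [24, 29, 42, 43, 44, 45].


Take 24 from B
Take 25 from A
Take 29 from B
Take 42 from B
Take 43 from A
Take 43 from B
Take 44 from B
Take 45 from B

Merged: [24, 25, 29, 42, 43, 43, 44, 45, 87]


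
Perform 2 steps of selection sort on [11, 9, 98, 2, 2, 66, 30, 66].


Initial: [11, 9, 98, 2, 2, 66, 30, 66]
Step 1: min=2 at 3
  Swap: [2, 9, 98, 11, 2, 66, 30, 66]
Step 2: min=2 at 4
  Swap: [2, 2, 98, 11, 9, 66, 30, 66]

After 2 steps: [2, 2, 98, 11, 9, 66, 30, 66]


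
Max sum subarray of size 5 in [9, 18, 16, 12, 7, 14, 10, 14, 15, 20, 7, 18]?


[0:5]: 62
[1:6]: 67
[2:7]: 59
[3:8]: 57
[4:9]: 60
[5:10]: 73
[6:11]: 66
[7:12]: 74

Max: 74 at [7:12]


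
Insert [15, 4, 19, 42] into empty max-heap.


Insert 15: [15]
Insert 4: [15, 4]
Insert 19: [19, 4, 15]
Insert 42: [42, 19, 15, 4]

Final heap: [42, 19, 15, 4]


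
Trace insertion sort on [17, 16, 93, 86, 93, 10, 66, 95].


Initial: [17, 16, 93, 86, 93, 10, 66, 95]
Insert 16: [16, 17, 93, 86, 93, 10, 66, 95]
Insert 93: [16, 17, 93, 86, 93, 10, 66, 95]
Insert 86: [16, 17, 86, 93, 93, 10, 66, 95]
Insert 93: [16, 17, 86, 93, 93, 10, 66, 95]
Insert 10: [10, 16, 17, 86, 93, 93, 66, 95]
Insert 66: [10, 16, 17, 66, 86, 93, 93, 95]
Insert 95: [10, 16, 17, 66, 86, 93, 93, 95]

Sorted: [10, 16, 17, 66, 86, 93, 93, 95]


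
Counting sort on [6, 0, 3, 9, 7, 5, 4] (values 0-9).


Input: [6, 0, 3, 9, 7, 5, 4]
Counts: [1, 0, 0, 1, 1, 1, 1, 1, 0, 1]

Sorted: [0, 3, 4, 5, 6, 7, 9]


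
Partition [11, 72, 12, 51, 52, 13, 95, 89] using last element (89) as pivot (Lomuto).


Pivot: 89
  11 <= 89: advance i (no swap)
  72 <= 89: advance i (no swap)
  12 <= 89: advance i (no swap)
  51 <= 89: advance i (no swap)
  52 <= 89: advance i (no swap)
  13 <= 89: advance i (no swap)
Place pivot at 6: [11, 72, 12, 51, 52, 13, 89, 95]

Partitioned: [11, 72, 12, 51, 52, 13, 89, 95]


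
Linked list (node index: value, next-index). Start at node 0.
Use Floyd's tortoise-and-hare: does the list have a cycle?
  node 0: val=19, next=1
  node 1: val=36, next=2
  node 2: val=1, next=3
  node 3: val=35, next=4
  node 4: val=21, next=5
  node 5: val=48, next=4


Floyd's tortoise (slow, +1) and hare (fast, +2):
  init: slow=0, fast=0
  step 1: slow=1, fast=2
  step 2: slow=2, fast=4
  step 3: slow=3, fast=4
  step 4: slow=4, fast=4
  slow == fast at node 4: cycle detected

Cycle: yes


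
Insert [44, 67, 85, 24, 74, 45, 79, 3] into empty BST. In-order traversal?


Insert 44: root
Insert 67: R from 44
Insert 85: R from 44 -> R from 67
Insert 24: L from 44
Insert 74: R from 44 -> R from 67 -> L from 85
Insert 45: R from 44 -> L from 67
Insert 79: R from 44 -> R from 67 -> L from 85 -> R from 74
Insert 3: L from 44 -> L from 24

In-order: [3, 24, 44, 45, 67, 74, 79, 85]


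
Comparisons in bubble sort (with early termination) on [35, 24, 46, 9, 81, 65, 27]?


Algorithm: bubble sort (with early termination)
Input: [35, 24, 46, 9, 81, 65, 27]
Sorted: [9, 24, 27, 35, 46, 65, 81]

20


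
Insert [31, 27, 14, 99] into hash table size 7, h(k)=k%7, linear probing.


Insert 31: h=3 -> slot 3
Insert 27: h=6 -> slot 6
Insert 14: h=0 -> slot 0
Insert 99: h=1 -> slot 1

Table: [14, 99, None, 31, None, None, 27]


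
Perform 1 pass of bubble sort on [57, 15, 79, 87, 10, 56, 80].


Initial: [57, 15, 79, 87, 10, 56, 80]
Pass 1: [15, 57, 79, 10, 56, 80, 87] (4 swaps)

After 1 pass: [15, 57, 79, 10, 56, 80, 87]


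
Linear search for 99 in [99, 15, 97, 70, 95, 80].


i=0: 99==99 found!

Found at 0, 1 comps


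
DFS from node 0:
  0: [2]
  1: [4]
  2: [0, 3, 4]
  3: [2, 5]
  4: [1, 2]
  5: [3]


Visit 0, push [2]
Visit 2, push [4, 3]
Visit 3, push [5]
Visit 5, push []
Visit 4, push [1]
Visit 1, push []

DFS order: [0, 2, 3, 5, 4, 1]


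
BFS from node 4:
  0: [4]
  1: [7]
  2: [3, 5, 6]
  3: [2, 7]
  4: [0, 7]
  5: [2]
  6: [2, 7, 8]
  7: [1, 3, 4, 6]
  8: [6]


Visit 4, enqueue [0, 7]
Visit 0, enqueue []
Visit 7, enqueue [1, 3, 6]
Visit 1, enqueue []
Visit 3, enqueue [2]
Visit 6, enqueue [8]
Visit 2, enqueue [5]
Visit 8, enqueue []
Visit 5, enqueue []

BFS order: [4, 0, 7, 1, 3, 6, 2, 8, 5]


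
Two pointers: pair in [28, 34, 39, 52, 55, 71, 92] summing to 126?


lo=0(28)+hi=6(92)=120
lo=1(34)+hi=6(92)=126

Yes: 34+92=126


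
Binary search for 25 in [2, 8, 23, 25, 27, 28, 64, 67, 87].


Step 1: lo=0, hi=8, mid=4, val=27
Step 2: lo=0, hi=3, mid=1, val=8
Step 3: lo=2, hi=3, mid=2, val=23
Step 4: lo=3, hi=3, mid=3, val=25

Found at index 3


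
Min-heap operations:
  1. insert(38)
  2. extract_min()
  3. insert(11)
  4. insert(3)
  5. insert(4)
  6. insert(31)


insert(38) -> [38]
extract_min()->38, []
insert(11) -> [11]
insert(3) -> [3, 11]
insert(4) -> [3, 11, 4]
insert(31) -> [3, 11, 4, 31]

Final heap: [3, 11, 4, 31]


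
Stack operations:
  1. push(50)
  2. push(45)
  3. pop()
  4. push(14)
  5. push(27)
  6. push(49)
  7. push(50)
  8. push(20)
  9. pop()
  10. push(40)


push(50) -> [50]
push(45) -> [50, 45]
pop()->45, [50]
push(14) -> [50, 14]
push(27) -> [50, 14, 27]
push(49) -> [50, 14, 27, 49]
push(50) -> [50, 14, 27, 49, 50]
push(20) -> [50, 14, 27, 49, 50, 20]
pop()->20, [50, 14, 27, 49, 50]
push(40) -> [50, 14, 27, 49, 50, 40]

Final stack: [50, 14, 27, 49, 50, 40]


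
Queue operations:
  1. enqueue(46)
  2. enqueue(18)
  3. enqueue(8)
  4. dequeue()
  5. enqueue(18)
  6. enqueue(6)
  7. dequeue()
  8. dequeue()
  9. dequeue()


enqueue(46) -> [46]
enqueue(18) -> [46, 18]
enqueue(8) -> [46, 18, 8]
dequeue()->46, [18, 8]
enqueue(18) -> [18, 8, 18]
enqueue(6) -> [18, 8, 18, 6]
dequeue()->18, [8, 18, 6]
dequeue()->8, [18, 6]
dequeue()->18, [6]

Final queue: [6]


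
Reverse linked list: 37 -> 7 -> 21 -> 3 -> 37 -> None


Step 1: curr=37, set curr.next=prev(None) | reversed so far: 37
Step 2: curr=7, set curr.next=prev(37) | reversed so far: 7 -> 37
Step 3: curr=21, set curr.next=prev(7) | reversed so far: 21 -> 7 -> 37
Step 4: curr=3, set curr.next=prev(21) | reversed so far: 3 -> 21 -> 7 -> 37
Step 5: curr=37, set curr.next=prev(3) | reversed so far: 37 -> 3 -> 21 -> 7 -> 37

37 -> 3 -> 21 -> 7 -> 37 -> None


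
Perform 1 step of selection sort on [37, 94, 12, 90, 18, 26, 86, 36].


Initial: [37, 94, 12, 90, 18, 26, 86, 36]
Step 1: min=12 at 2
  Swap: [12, 94, 37, 90, 18, 26, 86, 36]

After 1 step: [12, 94, 37, 90, 18, 26, 86, 36]


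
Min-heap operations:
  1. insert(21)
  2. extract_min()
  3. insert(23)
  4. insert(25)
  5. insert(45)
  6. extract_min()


insert(21) -> [21]
extract_min()->21, []
insert(23) -> [23]
insert(25) -> [23, 25]
insert(45) -> [23, 25, 45]
extract_min()->23, [25, 45]

Final heap: [25, 45]
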